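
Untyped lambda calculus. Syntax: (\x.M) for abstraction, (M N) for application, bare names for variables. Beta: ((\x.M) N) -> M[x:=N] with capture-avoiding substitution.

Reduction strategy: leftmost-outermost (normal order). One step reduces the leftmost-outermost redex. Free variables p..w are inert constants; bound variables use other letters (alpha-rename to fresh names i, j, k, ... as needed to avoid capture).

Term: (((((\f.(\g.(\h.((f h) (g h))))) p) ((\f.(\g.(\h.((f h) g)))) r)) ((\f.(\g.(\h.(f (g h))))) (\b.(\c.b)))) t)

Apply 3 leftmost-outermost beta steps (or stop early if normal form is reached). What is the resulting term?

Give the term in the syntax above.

Step 0: (((((\f.(\g.(\h.((f h) (g h))))) p) ((\f.(\g.(\h.((f h) g)))) r)) ((\f.(\g.(\h.(f (g h))))) (\b.(\c.b)))) t)
Step 1: ((((\g.(\h.((p h) (g h)))) ((\f.(\g.(\h.((f h) g)))) r)) ((\f.(\g.(\h.(f (g h))))) (\b.(\c.b)))) t)
Step 2: (((\h.((p h) (((\f.(\g.(\h.((f h) g)))) r) h))) ((\f.(\g.(\h.(f (g h))))) (\b.(\c.b)))) t)
Step 3: (((p ((\f.(\g.(\h.(f (g h))))) (\b.(\c.b)))) (((\f.(\g.(\h.((f h) g)))) r) ((\f.(\g.(\h.(f (g h))))) (\b.(\c.b))))) t)

Answer: (((p ((\f.(\g.(\h.(f (g h))))) (\b.(\c.b)))) (((\f.(\g.(\h.((f h) g)))) r) ((\f.(\g.(\h.(f (g h))))) (\b.(\c.b))))) t)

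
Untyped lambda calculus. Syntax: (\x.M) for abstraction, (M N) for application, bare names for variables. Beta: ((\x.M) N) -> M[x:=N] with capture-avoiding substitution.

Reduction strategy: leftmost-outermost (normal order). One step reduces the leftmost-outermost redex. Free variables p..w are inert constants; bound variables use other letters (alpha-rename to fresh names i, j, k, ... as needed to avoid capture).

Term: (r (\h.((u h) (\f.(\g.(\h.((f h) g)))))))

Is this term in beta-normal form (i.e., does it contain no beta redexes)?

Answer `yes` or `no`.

Term: (r (\h.((u h) (\f.(\g.(\h.((f h) g)))))))
No beta redexes found.

Answer: yes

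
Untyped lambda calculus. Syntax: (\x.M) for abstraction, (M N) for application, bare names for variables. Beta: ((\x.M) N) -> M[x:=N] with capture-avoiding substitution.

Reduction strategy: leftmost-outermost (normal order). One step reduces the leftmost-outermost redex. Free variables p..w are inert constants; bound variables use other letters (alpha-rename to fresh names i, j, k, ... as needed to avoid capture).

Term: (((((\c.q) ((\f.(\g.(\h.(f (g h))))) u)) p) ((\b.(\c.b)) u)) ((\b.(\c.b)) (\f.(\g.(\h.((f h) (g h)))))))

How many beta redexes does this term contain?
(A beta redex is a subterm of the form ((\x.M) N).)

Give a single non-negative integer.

Term: (((((\c.q) ((\f.(\g.(\h.(f (g h))))) u)) p) ((\b.(\c.b)) u)) ((\b.(\c.b)) (\f.(\g.(\h.((f h) (g h)))))))
  Redex: ((\c.q) ((\f.(\g.(\h.(f (g h))))) u))
  Redex: ((\f.(\g.(\h.(f (g h))))) u)
  Redex: ((\b.(\c.b)) u)
  Redex: ((\b.(\c.b)) (\f.(\g.(\h.((f h) (g h))))))
Total redexes: 4

Answer: 4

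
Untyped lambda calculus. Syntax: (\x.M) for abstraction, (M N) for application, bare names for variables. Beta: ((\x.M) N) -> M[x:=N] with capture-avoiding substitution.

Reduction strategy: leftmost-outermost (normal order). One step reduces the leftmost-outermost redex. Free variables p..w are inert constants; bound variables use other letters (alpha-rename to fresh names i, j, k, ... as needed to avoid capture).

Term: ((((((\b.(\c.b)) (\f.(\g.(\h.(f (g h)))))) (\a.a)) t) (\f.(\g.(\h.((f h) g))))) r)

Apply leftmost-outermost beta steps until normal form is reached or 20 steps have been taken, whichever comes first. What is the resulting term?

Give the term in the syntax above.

Answer: (t (\g.(\h.((r h) g))))

Derivation:
Step 0: ((((((\b.(\c.b)) (\f.(\g.(\h.(f (g h)))))) (\a.a)) t) (\f.(\g.(\h.((f h) g))))) r)
Step 1: (((((\c.(\f.(\g.(\h.(f (g h)))))) (\a.a)) t) (\f.(\g.(\h.((f h) g))))) r)
Step 2: ((((\f.(\g.(\h.(f (g h))))) t) (\f.(\g.(\h.((f h) g))))) r)
Step 3: (((\g.(\h.(t (g h)))) (\f.(\g.(\h.((f h) g))))) r)
Step 4: ((\h.(t ((\f.(\g.(\h.((f h) g)))) h))) r)
Step 5: (t ((\f.(\g.(\h.((f h) g)))) r))
Step 6: (t (\g.(\h.((r h) g))))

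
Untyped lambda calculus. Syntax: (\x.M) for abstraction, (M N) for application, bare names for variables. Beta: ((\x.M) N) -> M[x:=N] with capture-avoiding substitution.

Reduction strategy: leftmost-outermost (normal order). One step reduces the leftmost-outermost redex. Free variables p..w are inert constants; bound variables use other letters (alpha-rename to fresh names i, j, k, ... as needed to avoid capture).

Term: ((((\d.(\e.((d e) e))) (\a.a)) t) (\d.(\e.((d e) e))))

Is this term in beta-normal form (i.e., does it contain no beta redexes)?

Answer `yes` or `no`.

Answer: no

Derivation:
Term: ((((\d.(\e.((d e) e))) (\a.a)) t) (\d.(\e.((d e) e))))
Found 1 beta redex(es).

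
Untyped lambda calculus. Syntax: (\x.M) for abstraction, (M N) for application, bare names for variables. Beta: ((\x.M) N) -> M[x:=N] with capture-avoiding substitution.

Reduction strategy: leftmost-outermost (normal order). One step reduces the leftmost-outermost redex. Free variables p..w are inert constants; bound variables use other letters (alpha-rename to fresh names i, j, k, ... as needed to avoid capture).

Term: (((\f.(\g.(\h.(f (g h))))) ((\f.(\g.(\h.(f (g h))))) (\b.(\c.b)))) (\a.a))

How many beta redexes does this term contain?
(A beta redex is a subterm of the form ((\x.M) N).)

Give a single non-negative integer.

Answer: 2

Derivation:
Term: (((\f.(\g.(\h.(f (g h))))) ((\f.(\g.(\h.(f (g h))))) (\b.(\c.b)))) (\a.a))
  Redex: ((\f.(\g.(\h.(f (g h))))) ((\f.(\g.(\h.(f (g h))))) (\b.(\c.b))))
  Redex: ((\f.(\g.(\h.(f (g h))))) (\b.(\c.b)))
Total redexes: 2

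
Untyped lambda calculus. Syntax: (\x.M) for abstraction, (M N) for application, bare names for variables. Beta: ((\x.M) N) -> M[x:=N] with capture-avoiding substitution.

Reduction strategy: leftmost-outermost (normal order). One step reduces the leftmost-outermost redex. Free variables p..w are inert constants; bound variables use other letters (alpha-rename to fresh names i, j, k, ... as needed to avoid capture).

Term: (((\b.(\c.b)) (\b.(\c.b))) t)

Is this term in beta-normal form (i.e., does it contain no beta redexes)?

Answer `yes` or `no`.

Answer: no

Derivation:
Term: (((\b.(\c.b)) (\b.(\c.b))) t)
Found 1 beta redex(es).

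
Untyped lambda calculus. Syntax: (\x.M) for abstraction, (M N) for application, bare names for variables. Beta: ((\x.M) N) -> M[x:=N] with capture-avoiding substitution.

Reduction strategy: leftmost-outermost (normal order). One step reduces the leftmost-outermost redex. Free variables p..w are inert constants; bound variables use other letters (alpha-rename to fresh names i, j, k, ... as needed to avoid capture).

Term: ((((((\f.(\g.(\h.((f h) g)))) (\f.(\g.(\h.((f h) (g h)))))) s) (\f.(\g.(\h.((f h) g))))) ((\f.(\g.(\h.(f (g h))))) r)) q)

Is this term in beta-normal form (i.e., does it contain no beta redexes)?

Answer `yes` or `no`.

Answer: no

Derivation:
Term: ((((((\f.(\g.(\h.((f h) g)))) (\f.(\g.(\h.((f h) (g h)))))) s) (\f.(\g.(\h.((f h) g))))) ((\f.(\g.(\h.(f (g h))))) r)) q)
Found 2 beta redex(es).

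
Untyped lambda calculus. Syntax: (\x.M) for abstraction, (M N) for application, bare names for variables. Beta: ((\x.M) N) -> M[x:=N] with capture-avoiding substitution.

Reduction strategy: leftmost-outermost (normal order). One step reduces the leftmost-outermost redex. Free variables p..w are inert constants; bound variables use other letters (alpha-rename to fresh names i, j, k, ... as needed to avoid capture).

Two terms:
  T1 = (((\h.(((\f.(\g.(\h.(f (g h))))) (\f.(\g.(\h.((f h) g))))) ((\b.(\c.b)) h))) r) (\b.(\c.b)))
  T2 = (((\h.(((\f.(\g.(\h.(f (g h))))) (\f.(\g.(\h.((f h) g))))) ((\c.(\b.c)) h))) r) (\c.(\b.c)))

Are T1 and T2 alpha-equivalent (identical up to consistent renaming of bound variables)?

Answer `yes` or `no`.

Answer: yes

Derivation:
Term 1: (((\h.(((\f.(\g.(\h.(f (g h))))) (\f.(\g.(\h.((f h) g))))) ((\b.(\c.b)) h))) r) (\b.(\c.b)))
Term 2: (((\h.(((\f.(\g.(\h.(f (g h))))) (\f.(\g.(\h.((f h) g))))) ((\c.(\b.c)) h))) r) (\c.(\b.c)))
Alpha-equivalence: compare structure up to binder renaming.
Result: True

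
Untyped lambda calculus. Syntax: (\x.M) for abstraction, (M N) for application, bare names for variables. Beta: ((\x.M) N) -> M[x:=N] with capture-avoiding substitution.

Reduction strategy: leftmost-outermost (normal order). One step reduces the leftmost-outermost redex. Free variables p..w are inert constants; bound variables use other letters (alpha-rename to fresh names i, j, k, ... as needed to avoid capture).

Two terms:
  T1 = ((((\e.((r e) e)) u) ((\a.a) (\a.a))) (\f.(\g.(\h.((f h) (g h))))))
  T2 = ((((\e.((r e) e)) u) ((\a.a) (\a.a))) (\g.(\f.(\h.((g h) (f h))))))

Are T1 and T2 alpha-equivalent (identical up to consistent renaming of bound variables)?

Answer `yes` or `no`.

Answer: yes

Derivation:
Term 1: ((((\e.((r e) e)) u) ((\a.a) (\a.a))) (\f.(\g.(\h.((f h) (g h))))))
Term 2: ((((\e.((r e) e)) u) ((\a.a) (\a.a))) (\g.(\f.(\h.((g h) (f h))))))
Alpha-equivalence: compare structure up to binder renaming.
Result: True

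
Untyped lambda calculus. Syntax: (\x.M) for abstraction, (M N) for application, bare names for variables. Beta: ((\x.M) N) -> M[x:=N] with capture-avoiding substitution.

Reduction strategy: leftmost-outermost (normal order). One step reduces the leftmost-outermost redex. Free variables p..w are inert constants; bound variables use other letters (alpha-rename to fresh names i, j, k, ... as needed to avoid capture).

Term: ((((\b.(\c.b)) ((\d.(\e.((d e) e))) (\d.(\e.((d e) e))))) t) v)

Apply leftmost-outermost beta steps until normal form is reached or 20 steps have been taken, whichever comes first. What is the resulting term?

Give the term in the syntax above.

Step 0: ((((\b.(\c.b)) ((\d.(\e.((d e) e))) (\d.(\e.((d e) e))))) t) v)
Step 1: (((\c.((\d.(\e.((d e) e))) (\d.(\e.((d e) e))))) t) v)
Step 2: (((\d.(\e.((d e) e))) (\d.(\e.((d e) e)))) v)
Step 3: ((\e.(((\d.(\e.((d e) e))) e) e)) v)
Step 4: (((\d.(\e.((d e) e))) v) v)
Step 5: ((\e.((v e) e)) v)
Step 6: ((v v) v)

Answer: ((v v) v)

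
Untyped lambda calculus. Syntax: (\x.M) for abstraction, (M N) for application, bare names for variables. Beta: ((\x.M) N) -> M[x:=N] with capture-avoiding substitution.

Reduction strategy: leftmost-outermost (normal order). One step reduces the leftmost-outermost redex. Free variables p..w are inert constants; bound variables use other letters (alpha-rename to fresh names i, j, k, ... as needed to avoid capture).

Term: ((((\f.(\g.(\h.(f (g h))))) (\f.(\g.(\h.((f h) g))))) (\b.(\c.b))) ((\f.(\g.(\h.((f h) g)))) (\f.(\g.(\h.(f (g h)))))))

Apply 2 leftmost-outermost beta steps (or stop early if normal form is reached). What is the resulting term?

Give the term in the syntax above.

Answer: ((\h.((\f.(\g.(\h.((f h) g)))) ((\b.(\c.b)) h))) ((\f.(\g.(\h.((f h) g)))) (\f.(\g.(\h.(f (g h)))))))

Derivation:
Step 0: ((((\f.(\g.(\h.(f (g h))))) (\f.(\g.(\h.((f h) g))))) (\b.(\c.b))) ((\f.(\g.(\h.((f h) g)))) (\f.(\g.(\h.(f (g h)))))))
Step 1: (((\g.(\h.((\f.(\g.(\h.((f h) g)))) (g h)))) (\b.(\c.b))) ((\f.(\g.(\h.((f h) g)))) (\f.(\g.(\h.(f (g h)))))))
Step 2: ((\h.((\f.(\g.(\h.((f h) g)))) ((\b.(\c.b)) h))) ((\f.(\g.(\h.((f h) g)))) (\f.(\g.(\h.(f (g h)))))))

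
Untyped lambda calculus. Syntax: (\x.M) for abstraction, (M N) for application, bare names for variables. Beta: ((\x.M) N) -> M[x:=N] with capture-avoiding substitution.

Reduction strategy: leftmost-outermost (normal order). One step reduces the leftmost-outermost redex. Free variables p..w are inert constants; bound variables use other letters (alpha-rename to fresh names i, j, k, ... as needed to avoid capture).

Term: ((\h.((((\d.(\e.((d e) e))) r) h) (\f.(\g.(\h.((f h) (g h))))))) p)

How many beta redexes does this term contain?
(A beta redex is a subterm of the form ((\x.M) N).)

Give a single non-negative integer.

Answer: 2

Derivation:
Term: ((\h.((((\d.(\e.((d e) e))) r) h) (\f.(\g.(\h.((f h) (g h))))))) p)
  Redex: ((\h.((((\d.(\e.((d e) e))) r) h) (\f.(\g.(\h.((f h) (g h))))))) p)
  Redex: ((\d.(\e.((d e) e))) r)
Total redexes: 2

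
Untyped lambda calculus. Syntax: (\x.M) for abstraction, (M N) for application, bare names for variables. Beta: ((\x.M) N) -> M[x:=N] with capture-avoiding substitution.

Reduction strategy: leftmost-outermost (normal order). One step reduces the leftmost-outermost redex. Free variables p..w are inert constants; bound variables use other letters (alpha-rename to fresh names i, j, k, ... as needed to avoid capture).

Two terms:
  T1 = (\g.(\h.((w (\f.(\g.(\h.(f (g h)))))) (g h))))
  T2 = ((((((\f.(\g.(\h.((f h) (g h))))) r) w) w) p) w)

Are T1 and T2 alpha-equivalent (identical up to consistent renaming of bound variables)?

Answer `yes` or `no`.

Answer: no

Derivation:
Term 1: (\g.(\h.((w (\f.(\g.(\h.(f (g h)))))) (g h))))
Term 2: ((((((\f.(\g.(\h.((f h) (g h))))) r) w) w) p) w)
Alpha-equivalence: compare structure up to binder renaming.
Result: False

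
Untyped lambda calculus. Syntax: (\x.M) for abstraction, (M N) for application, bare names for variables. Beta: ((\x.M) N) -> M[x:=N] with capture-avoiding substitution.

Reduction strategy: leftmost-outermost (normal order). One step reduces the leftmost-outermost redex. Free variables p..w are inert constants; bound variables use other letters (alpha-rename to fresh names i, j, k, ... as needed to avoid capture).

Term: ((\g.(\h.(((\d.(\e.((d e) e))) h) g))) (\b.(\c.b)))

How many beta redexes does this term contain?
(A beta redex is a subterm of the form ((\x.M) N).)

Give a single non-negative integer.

Answer: 2

Derivation:
Term: ((\g.(\h.(((\d.(\e.((d e) e))) h) g))) (\b.(\c.b)))
  Redex: ((\g.(\h.(((\d.(\e.((d e) e))) h) g))) (\b.(\c.b)))
  Redex: ((\d.(\e.((d e) e))) h)
Total redexes: 2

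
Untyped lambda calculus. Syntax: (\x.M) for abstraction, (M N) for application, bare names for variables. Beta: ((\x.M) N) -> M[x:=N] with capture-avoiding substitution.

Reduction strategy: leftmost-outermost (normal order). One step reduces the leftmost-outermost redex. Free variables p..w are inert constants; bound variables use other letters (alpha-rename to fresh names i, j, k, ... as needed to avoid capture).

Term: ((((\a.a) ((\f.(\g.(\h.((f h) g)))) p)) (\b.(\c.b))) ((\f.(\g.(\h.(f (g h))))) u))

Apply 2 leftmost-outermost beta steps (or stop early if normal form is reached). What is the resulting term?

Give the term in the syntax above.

Step 0: ((((\a.a) ((\f.(\g.(\h.((f h) g)))) p)) (\b.(\c.b))) ((\f.(\g.(\h.(f (g h))))) u))
Step 1: ((((\f.(\g.(\h.((f h) g)))) p) (\b.(\c.b))) ((\f.(\g.(\h.(f (g h))))) u))
Step 2: (((\g.(\h.((p h) g))) (\b.(\c.b))) ((\f.(\g.(\h.(f (g h))))) u))

Answer: (((\g.(\h.((p h) g))) (\b.(\c.b))) ((\f.(\g.(\h.(f (g h))))) u))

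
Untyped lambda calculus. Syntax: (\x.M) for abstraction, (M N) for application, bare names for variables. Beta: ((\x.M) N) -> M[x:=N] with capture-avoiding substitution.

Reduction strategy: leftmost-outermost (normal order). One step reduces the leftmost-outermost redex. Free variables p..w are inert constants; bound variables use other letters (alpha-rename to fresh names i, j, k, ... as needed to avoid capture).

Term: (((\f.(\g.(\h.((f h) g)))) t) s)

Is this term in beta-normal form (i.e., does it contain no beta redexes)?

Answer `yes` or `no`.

Answer: no

Derivation:
Term: (((\f.(\g.(\h.((f h) g)))) t) s)
Found 1 beta redex(es).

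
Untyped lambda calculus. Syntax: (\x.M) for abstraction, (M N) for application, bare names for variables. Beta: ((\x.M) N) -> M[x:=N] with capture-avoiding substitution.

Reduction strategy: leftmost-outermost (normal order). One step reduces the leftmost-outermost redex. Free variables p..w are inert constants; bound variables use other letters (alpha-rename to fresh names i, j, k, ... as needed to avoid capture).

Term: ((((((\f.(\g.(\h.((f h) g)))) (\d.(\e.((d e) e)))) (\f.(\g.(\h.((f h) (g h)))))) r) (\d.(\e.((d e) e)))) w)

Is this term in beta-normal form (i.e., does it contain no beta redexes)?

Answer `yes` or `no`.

Answer: no

Derivation:
Term: ((((((\f.(\g.(\h.((f h) g)))) (\d.(\e.((d e) e)))) (\f.(\g.(\h.((f h) (g h)))))) r) (\d.(\e.((d e) e)))) w)
Found 1 beta redex(es).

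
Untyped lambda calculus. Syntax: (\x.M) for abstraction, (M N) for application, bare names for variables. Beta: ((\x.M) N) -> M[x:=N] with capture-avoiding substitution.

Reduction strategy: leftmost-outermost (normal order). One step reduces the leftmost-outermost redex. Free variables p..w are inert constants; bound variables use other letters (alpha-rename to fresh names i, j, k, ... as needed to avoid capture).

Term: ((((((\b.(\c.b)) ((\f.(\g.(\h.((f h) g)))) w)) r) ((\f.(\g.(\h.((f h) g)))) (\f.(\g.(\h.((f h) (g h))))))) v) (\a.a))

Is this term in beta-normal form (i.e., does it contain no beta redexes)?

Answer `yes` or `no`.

Answer: no

Derivation:
Term: ((((((\b.(\c.b)) ((\f.(\g.(\h.((f h) g)))) w)) r) ((\f.(\g.(\h.((f h) g)))) (\f.(\g.(\h.((f h) (g h))))))) v) (\a.a))
Found 3 beta redex(es).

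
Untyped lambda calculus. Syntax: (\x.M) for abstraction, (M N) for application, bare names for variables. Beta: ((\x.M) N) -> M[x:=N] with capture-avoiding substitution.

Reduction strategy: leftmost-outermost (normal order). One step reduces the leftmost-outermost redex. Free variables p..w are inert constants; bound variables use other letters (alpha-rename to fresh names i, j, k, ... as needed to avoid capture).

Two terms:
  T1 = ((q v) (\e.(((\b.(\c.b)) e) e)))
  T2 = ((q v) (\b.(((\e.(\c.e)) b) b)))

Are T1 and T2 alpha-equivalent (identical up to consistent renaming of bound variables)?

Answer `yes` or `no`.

Term 1: ((q v) (\e.(((\b.(\c.b)) e) e)))
Term 2: ((q v) (\b.(((\e.(\c.e)) b) b)))
Alpha-equivalence: compare structure up to binder renaming.
Result: True

Answer: yes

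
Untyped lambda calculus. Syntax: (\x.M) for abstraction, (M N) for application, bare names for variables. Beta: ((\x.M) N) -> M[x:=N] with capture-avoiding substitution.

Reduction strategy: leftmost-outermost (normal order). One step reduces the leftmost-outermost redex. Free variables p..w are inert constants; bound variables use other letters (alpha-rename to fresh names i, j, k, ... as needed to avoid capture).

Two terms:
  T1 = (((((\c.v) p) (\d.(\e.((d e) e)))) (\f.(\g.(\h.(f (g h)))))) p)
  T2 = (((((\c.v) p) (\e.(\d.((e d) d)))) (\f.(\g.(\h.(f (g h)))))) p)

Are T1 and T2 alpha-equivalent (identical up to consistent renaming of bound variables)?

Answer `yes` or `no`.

Term 1: (((((\c.v) p) (\d.(\e.((d e) e)))) (\f.(\g.(\h.(f (g h)))))) p)
Term 2: (((((\c.v) p) (\e.(\d.((e d) d)))) (\f.(\g.(\h.(f (g h)))))) p)
Alpha-equivalence: compare structure up to binder renaming.
Result: True

Answer: yes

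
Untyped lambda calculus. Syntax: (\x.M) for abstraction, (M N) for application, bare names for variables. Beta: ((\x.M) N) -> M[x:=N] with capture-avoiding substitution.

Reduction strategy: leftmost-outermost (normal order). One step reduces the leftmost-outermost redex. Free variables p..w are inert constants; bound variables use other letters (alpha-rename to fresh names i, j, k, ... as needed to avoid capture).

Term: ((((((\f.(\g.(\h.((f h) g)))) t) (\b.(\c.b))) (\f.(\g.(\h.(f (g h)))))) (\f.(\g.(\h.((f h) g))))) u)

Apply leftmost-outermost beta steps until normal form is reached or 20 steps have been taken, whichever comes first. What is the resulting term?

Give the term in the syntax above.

Step 0: ((((((\f.(\g.(\h.((f h) g)))) t) (\b.(\c.b))) (\f.(\g.(\h.(f (g h)))))) (\f.(\g.(\h.((f h) g))))) u)
Step 1: (((((\g.(\h.((t h) g))) (\b.(\c.b))) (\f.(\g.(\h.(f (g h)))))) (\f.(\g.(\h.((f h) g))))) u)
Step 2: ((((\h.((t h) (\b.(\c.b)))) (\f.(\g.(\h.(f (g h)))))) (\f.(\g.(\h.((f h) g))))) u)
Step 3: ((((t (\f.(\g.(\h.(f (g h)))))) (\b.(\c.b))) (\f.(\g.(\h.((f h) g))))) u)

Answer: ((((t (\f.(\g.(\h.(f (g h)))))) (\b.(\c.b))) (\f.(\g.(\h.((f h) g))))) u)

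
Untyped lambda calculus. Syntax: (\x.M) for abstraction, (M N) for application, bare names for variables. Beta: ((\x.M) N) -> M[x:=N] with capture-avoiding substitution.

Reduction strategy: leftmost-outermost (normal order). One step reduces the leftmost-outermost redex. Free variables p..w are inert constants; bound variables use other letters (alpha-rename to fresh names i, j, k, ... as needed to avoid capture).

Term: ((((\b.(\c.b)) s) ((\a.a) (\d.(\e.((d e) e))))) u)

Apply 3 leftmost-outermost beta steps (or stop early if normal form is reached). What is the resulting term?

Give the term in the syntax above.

Step 0: ((((\b.(\c.b)) s) ((\a.a) (\d.(\e.((d e) e))))) u)
Step 1: (((\c.s) ((\a.a) (\d.(\e.((d e) e))))) u)
Step 2: (s u)
Step 3: (normal form reached)

Answer: (s u)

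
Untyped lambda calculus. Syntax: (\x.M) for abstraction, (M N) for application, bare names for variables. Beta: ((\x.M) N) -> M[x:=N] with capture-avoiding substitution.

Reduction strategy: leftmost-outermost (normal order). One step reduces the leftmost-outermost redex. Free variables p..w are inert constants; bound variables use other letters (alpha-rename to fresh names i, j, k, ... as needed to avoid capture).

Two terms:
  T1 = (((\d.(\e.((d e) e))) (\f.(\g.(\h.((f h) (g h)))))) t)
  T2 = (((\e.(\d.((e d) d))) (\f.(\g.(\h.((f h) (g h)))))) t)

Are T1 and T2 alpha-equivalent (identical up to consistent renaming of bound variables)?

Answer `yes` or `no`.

Term 1: (((\d.(\e.((d e) e))) (\f.(\g.(\h.((f h) (g h)))))) t)
Term 2: (((\e.(\d.((e d) d))) (\f.(\g.(\h.((f h) (g h)))))) t)
Alpha-equivalence: compare structure up to binder renaming.
Result: True

Answer: yes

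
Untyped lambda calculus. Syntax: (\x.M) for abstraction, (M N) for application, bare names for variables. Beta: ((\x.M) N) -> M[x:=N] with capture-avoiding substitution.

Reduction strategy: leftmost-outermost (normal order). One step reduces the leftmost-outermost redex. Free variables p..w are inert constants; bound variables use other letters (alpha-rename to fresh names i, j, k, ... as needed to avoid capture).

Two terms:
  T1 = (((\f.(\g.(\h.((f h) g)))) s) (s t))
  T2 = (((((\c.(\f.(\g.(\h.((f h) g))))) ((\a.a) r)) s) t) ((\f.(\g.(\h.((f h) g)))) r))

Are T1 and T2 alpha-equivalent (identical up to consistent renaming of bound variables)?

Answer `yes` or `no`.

Term 1: (((\f.(\g.(\h.((f h) g)))) s) (s t))
Term 2: (((((\c.(\f.(\g.(\h.((f h) g))))) ((\a.a) r)) s) t) ((\f.(\g.(\h.((f h) g)))) r))
Alpha-equivalence: compare structure up to binder renaming.
Result: False

Answer: no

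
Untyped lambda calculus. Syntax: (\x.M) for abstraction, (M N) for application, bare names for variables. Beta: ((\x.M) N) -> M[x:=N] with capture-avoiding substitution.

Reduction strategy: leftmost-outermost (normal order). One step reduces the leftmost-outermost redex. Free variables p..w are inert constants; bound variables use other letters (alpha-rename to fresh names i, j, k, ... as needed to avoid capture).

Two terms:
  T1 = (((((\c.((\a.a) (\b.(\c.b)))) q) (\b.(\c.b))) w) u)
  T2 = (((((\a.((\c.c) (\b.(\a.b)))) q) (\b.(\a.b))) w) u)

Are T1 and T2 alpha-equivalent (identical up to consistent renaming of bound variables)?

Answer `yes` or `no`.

Term 1: (((((\c.((\a.a) (\b.(\c.b)))) q) (\b.(\c.b))) w) u)
Term 2: (((((\a.((\c.c) (\b.(\a.b)))) q) (\b.(\a.b))) w) u)
Alpha-equivalence: compare structure up to binder renaming.
Result: True

Answer: yes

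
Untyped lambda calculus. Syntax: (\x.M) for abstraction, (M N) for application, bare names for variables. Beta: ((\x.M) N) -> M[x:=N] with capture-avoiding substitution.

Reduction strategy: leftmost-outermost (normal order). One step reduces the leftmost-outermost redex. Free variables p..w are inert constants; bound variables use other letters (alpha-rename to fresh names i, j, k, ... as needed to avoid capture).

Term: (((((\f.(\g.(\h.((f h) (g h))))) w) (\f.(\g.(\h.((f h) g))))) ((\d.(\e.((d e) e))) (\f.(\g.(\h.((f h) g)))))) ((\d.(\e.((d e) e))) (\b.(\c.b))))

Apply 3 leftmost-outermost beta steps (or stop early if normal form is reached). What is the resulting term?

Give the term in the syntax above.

Answer: (((w ((\d.(\e.((d e) e))) (\f.(\g.(\h.((f h) g)))))) ((\f.(\g.(\h.((f h) g)))) ((\d.(\e.((d e) e))) (\f.(\g.(\h.((f h) g))))))) ((\d.(\e.((d e) e))) (\b.(\c.b))))

Derivation:
Step 0: (((((\f.(\g.(\h.((f h) (g h))))) w) (\f.(\g.(\h.((f h) g))))) ((\d.(\e.((d e) e))) (\f.(\g.(\h.((f h) g)))))) ((\d.(\e.((d e) e))) (\b.(\c.b))))
Step 1: ((((\g.(\h.((w h) (g h)))) (\f.(\g.(\h.((f h) g))))) ((\d.(\e.((d e) e))) (\f.(\g.(\h.((f h) g)))))) ((\d.(\e.((d e) e))) (\b.(\c.b))))
Step 2: (((\h.((w h) ((\f.(\g.(\h.((f h) g)))) h))) ((\d.(\e.((d e) e))) (\f.(\g.(\h.((f h) g)))))) ((\d.(\e.((d e) e))) (\b.(\c.b))))
Step 3: (((w ((\d.(\e.((d e) e))) (\f.(\g.(\h.((f h) g)))))) ((\f.(\g.(\h.((f h) g)))) ((\d.(\e.((d e) e))) (\f.(\g.(\h.((f h) g))))))) ((\d.(\e.((d e) e))) (\b.(\c.b))))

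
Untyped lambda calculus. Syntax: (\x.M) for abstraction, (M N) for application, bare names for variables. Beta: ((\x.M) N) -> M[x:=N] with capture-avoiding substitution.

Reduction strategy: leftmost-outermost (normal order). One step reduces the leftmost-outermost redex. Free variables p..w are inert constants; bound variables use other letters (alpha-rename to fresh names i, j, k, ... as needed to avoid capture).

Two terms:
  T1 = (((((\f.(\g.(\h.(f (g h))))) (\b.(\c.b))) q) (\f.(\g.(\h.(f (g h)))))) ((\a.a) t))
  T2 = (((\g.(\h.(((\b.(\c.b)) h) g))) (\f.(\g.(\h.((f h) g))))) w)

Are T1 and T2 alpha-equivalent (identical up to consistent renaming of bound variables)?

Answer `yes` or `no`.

Answer: no

Derivation:
Term 1: (((((\f.(\g.(\h.(f (g h))))) (\b.(\c.b))) q) (\f.(\g.(\h.(f (g h)))))) ((\a.a) t))
Term 2: (((\g.(\h.(((\b.(\c.b)) h) g))) (\f.(\g.(\h.((f h) g))))) w)
Alpha-equivalence: compare structure up to binder renaming.
Result: False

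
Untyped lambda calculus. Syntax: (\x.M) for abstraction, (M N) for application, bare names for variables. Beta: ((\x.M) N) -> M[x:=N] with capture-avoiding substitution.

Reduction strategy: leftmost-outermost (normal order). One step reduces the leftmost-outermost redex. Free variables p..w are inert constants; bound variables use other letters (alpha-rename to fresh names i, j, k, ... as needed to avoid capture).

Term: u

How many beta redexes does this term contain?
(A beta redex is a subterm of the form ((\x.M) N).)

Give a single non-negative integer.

Term: u
  (no redexes)
Total redexes: 0

Answer: 0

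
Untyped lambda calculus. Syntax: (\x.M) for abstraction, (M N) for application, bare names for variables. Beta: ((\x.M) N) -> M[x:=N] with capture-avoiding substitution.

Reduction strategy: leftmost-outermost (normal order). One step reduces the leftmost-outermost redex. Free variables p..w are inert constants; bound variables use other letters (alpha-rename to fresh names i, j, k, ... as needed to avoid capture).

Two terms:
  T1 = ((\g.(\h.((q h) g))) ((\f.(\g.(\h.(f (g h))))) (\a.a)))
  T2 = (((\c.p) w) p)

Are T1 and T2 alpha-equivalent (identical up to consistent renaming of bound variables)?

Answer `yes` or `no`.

Answer: no

Derivation:
Term 1: ((\g.(\h.((q h) g))) ((\f.(\g.(\h.(f (g h))))) (\a.a)))
Term 2: (((\c.p) w) p)
Alpha-equivalence: compare structure up to binder renaming.
Result: False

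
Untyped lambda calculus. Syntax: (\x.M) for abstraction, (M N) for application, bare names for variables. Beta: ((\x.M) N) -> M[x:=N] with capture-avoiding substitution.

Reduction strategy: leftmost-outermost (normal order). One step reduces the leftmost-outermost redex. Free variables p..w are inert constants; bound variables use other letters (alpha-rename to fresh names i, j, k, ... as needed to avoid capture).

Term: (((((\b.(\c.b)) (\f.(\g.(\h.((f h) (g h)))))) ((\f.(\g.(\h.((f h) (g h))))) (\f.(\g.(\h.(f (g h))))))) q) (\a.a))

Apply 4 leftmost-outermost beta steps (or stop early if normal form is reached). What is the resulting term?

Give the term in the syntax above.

Answer: (\h.((q h) ((\a.a) h)))

Derivation:
Step 0: (((((\b.(\c.b)) (\f.(\g.(\h.((f h) (g h)))))) ((\f.(\g.(\h.((f h) (g h))))) (\f.(\g.(\h.(f (g h))))))) q) (\a.a))
Step 1: ((((\c.(\f.(\g.(\h.((f h) (g h)))))) ((\f.(\g.(\h.((f h) (g h))))) (\f.(\g.(\h.(f (g h))))))) q) (\a.a))
Step 2: (((\f.(\g.(\h.((f h) (g h))))) q) (\a.a))
Step 3: ((\g.(\h.((q h) (g h)))) (\a.a))
Step 4: (\h.((q h) ((\a.a) h)))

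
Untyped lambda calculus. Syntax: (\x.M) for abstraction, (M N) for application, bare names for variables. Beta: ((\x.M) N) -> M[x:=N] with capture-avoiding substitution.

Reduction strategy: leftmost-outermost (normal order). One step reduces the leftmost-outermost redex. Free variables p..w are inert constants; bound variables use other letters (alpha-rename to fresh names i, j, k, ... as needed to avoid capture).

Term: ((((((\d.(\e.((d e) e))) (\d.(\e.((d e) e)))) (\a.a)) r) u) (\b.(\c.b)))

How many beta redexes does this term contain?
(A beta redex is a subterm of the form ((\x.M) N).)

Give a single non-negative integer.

Term: ((((((\d.(\e.((d e) e))) (\d.(\e.((d e) e)))) (\a.a)) r) u) (\b.(\c.b)))
  Redex: ((\d.(\e.((d e) e))) (\d.(\e.((d e) e))))
Total redexes: 1

Answer: 1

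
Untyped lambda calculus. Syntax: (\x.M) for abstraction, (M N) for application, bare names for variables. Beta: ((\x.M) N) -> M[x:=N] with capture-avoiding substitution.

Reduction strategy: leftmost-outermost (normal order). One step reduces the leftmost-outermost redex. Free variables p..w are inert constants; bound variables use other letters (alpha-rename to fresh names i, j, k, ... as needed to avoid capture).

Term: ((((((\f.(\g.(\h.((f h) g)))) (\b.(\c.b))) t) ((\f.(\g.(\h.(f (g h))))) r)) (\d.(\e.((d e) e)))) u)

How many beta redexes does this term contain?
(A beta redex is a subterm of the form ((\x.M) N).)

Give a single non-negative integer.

Term: ((((((\f.(\g.(\h.((f h) g)))) (\b.(\c.b))) t) ((\f.(\g.(\h.(f (g h))))) r)) (\d.(\e.((d e) e)))) u)
  Redex: ((\f.(\g.(\h.((f h) g)))) (\b.(\c.b)))
  Redex: ((\f.(\g.(\h.(f (g h))))) r)
Total redexes: 2

Answer: 2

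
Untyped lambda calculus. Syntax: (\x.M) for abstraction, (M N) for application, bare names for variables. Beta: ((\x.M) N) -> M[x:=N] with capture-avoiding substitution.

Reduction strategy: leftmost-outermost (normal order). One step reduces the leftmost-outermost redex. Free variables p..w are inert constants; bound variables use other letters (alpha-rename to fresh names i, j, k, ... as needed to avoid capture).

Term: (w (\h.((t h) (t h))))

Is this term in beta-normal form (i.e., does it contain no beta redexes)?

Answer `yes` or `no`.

Term: (w (\h.((t h) (t h))))
No beta redexes found.

Answer: yes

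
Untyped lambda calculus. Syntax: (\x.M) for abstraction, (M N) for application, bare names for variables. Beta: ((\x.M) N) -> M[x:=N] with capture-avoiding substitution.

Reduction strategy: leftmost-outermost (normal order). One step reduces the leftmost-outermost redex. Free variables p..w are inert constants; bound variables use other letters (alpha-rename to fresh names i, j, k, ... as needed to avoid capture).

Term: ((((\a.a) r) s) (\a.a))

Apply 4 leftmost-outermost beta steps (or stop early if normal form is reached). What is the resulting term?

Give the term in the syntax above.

Answer: ((r s) (\a.a))

Derivation:
Step 0: ((((\a.a) r) s) (\a.a))
Step 1: ((r s) (\a.a))
Step 2: (normal form reached)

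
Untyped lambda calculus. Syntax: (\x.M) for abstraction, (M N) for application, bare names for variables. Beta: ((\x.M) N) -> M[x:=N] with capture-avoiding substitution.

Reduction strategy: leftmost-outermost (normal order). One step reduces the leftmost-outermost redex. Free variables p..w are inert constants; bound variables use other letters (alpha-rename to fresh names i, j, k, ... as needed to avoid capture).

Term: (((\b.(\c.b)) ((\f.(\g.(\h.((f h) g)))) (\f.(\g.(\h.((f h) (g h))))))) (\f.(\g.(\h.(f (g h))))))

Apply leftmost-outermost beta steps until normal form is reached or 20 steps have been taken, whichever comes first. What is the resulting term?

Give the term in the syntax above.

Answer: (\g.(\h.(\i.((h i) (g i)))))

Derivation:
Step 0: (((\b.(\c.b)) ((\f.(\g.(\h.((f h) g)))) (\f.(\g.(\h.((f h) (g h))))))) (\f.(\g.(\h.(f (g h))))))
Step 1: ((\c.((\f.(\g.(\h.((f h) g)))) (\f.(\g.(\h.((f h) (g h))))))) (\f.(\g.(\h.(f (g h))))))
Step 2: ((\f.(\g.(\h.((f h) g)))) (\f.(\g.(\h.((f h) (g h))))))
Step 3: (\g.(\h.(((\f.(\g.(\h.((f h) (g h))))) h) g)))
Step 4: (\g.(\h.((\g.(\i.((h i) (g i)))) g)))
Step 5: (\g.(\h.(\i.((h i) (g i)))))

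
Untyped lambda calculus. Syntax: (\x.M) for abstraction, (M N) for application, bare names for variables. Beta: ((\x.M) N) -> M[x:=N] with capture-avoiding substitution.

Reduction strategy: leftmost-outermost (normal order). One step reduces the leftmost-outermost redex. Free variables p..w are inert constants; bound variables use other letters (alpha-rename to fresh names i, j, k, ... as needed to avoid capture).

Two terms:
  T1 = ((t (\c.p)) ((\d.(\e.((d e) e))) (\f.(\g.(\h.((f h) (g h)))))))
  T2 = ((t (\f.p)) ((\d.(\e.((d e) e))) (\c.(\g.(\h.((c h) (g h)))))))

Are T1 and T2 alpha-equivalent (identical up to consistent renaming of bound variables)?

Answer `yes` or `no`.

Answer: yes

Derivation:
Term 1: ((t (\c.p)) ((\d.(\e.((d e) e))) (\f.(\g.(\h.((f h) (g h)))))))
Term 2: ((t (\f.p)) ((\d.(\e.((d e) e))) (\c.(\g.(\h.((c h) (g h)))))))
Alpha-equivalence: compare structure up to binder renaming.
Result: True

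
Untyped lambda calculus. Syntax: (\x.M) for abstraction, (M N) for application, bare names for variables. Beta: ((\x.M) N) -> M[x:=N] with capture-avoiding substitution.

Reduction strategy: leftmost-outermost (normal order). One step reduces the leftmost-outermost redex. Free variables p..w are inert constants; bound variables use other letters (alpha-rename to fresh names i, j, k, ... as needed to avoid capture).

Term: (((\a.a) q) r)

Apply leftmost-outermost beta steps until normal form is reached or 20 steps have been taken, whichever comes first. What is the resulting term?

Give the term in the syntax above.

Step 0: (((\a.a) q) r)
Step 1: (q r)

Answer: (q r)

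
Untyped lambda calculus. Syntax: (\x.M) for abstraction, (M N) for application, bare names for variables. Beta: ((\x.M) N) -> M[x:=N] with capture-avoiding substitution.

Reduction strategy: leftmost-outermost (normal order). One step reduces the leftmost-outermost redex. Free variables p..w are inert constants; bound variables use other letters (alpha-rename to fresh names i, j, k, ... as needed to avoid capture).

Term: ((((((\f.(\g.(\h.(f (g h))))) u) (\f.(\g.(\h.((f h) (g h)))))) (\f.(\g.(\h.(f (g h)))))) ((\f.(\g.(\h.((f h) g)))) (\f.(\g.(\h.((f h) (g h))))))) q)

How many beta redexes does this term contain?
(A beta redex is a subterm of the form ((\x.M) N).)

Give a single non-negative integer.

Answer: 2

Derivation:
Term: ((((((\f.(\g.(\h.(f (g h))))) u) (\f.(\g.(\h.((f h) (g h)))))) (\f.(\g.(\h.(f (g h)))))) ((\f.(\g.(\h.((f h) g)))) (\f.(\g.(\h.((f h) (g h))))))) q)
  Redex: ((\f.(\g.(\h.(f (g h))))) u)
  Redex: ((\f.(\g.(\h.((f h) g)))) (\f.(\g.(\h.((f h) (g h))))))
Total redexes: 2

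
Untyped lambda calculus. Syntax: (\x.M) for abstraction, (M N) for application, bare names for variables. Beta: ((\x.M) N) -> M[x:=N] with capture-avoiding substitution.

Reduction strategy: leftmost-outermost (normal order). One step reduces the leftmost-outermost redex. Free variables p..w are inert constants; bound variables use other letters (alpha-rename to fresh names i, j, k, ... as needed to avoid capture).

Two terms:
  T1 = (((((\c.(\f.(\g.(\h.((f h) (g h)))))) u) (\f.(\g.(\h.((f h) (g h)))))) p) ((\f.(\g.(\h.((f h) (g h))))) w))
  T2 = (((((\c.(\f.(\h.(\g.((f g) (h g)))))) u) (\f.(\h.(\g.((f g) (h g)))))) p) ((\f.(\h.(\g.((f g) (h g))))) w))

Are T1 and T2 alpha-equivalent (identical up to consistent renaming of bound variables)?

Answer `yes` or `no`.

Answer: yes

Derivation:
Term 1: (((((\c.(\f.(\g.(\h.((f h) (g h)))))) u) (\f.(\g.(\h.((f h) (g h)))))) p) ((\f.(\g.(\h.((f h) (g h))))) w))
Term 2: (((((\c.(\f.(\h.(\g.((f g) (h g)))))) u) (\f.(\h.(\g.((f g) (h g)))))) p) ((\f.(\h.(\g.((f g) (h g))))) w))
Alpha-equivalence: compare structure up to binder renaming.
Result: True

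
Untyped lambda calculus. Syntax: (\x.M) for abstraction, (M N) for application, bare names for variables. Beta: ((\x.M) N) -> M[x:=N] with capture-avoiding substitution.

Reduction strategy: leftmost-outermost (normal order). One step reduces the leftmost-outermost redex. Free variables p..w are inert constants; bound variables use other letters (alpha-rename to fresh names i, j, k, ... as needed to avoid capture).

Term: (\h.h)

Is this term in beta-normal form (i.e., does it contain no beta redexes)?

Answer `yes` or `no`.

Answer: yes

Derivation:
Term: (\h.h)
No beta redexes found.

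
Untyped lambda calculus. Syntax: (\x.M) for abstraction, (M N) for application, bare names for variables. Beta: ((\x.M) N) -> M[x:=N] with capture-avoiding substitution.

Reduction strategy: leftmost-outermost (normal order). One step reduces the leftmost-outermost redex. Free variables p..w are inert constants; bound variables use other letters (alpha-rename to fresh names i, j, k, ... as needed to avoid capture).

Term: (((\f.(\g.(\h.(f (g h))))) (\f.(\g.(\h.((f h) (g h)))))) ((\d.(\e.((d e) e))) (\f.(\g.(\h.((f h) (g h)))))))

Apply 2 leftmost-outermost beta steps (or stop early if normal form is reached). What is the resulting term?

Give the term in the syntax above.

Answer: (\h.((\f.(\g.(\h.((f h) (g h))))) (((\d.(\e.((d e) e))) (\f.(\g.(\h.((f h) (g h)))))) h)))

Derivation:
Step 0: (((\f.(\g.(\h.(f (g h))))) (\f.(\g.(\h.((f h) (g h)))))) ((\d.(\e.((d e) e))) (\f.(\g.(\h.((f h) (g h)))))))
Step 1: ((\g.(\h.((\f.(\g.(\h.((f h) (g h))))) (g h)))) ((\d.(\e.((d e) e))) (\f.(\g.(\h.((f h) (g h)))))))
Step 2: (\h.((\f.(\g.(\h.((f h) (g h))))) (((\d.(\e.((d e) e))) (\f.(\g.(\h.((f h) (g h)))))) h)))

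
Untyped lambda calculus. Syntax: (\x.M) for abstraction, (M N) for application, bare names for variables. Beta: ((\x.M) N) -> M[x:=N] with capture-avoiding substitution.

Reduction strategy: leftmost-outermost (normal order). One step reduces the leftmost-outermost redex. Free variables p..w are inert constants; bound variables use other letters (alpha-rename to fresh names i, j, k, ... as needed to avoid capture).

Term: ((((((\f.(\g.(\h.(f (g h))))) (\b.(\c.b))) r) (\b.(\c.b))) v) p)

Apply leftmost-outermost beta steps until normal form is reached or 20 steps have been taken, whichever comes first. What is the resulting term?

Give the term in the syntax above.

Step 0: ((((((\f.(\g.(\h.(f (g h))))) (\b.(\c.b))) r) (\b.(\c.b))) v) p)
Step 1: (((((\g.(\h.((\b.(\c.b)) (g h)))) r) (\b.(\c.b))) v) p)
Step 2: ((((\h.((\b.(\c.b)) (r h))) (\b.(\c.b))) v) p)
Step 3: ((((\b.(\c.b)) (r (\b.(\c.b)))) v) p)
Step 4: (((\c.(r (\b.(\c.b)))) v) p)
Step 5: ((r (\b.(\c.b))) p)

Answer: ((r (\b.(\c.b))) p)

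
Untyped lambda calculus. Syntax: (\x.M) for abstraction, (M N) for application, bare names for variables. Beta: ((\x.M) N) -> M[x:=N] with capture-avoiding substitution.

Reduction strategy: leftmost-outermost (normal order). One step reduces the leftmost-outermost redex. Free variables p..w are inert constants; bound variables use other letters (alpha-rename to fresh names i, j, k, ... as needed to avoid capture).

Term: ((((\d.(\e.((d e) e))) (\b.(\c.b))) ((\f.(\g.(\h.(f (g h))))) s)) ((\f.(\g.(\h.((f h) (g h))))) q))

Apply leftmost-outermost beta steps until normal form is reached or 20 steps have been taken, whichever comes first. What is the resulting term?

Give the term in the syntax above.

Step 0: ((((\d.(\e.((d e) e))) (\b.(\c.b))) ((\f.(\g.(\h.(f (g h))))) s)) ((\f.(\g.(\h.((f h) (g h))))) q))
Step 1: (((\e.(((\b.(\c.b)) e) e)) ((\f.(\g.(\h.(f (g h))))) s)) ((\f.(\g.(\h.((f h) (g h))))) q))
Step 2: ((((\b.(\c.b)) ((\f.(\g.(\h.(f (g h))))) s)) ((\f.(\g.(\h.(f (g h))))) s)) ((\f.(\g.(\h.((f h) (g h))))) q))
Step 3: (((\c.((\f.(\g.(\h.(f (g h))))) s)) ((\f.(\g.(\h.(f (g h))))) s)) ((\f.(\g.(\h.((f h) (g h))))) q))
Step 4: (((\f.(\g.(\h.(f (g h))))) s) ((\f.(\g.(\h.((f h) (g h))))) q))
Step 5: ((\g.(\h.(s (g h)))) ((\f.(\g.(\h.((f h) (g h))))) q))
Step 6: (\h.(s (((\f.(\g.(\h.((f h) (g h))))) q) h)))
Step 7: (\h.(s ((\g.(\h.((q h) (g h)))) h)))
Step 8: (\h.(s (\i.((q i) (h i)))))

Answer: (\h.(s (\i.((q i) (h i)))))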